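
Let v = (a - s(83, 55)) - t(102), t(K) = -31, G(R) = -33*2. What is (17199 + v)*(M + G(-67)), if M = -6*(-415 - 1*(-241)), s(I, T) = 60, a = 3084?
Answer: 19808412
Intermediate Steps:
G(R) = -66
M = 1044 (M = -6*(-415 + 241) = -6*(-174) = 1044)
v = 3055 (v = (3084 - 1*60) - 1*(-31) = (3084 - 60) + 31 = 3024 + 31 = 3055)
(17199 + v)*(M + G(-67)) = (17199 + 3055)*(1044 - 66) = 20254*978 = 19808412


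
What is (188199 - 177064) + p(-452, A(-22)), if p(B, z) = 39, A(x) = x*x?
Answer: 11174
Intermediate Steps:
A(x) = x²
(188199 - 177064) + p(-452, A(-22)) = (188199 - 177064) + 39 = 11135 + 39 = 11174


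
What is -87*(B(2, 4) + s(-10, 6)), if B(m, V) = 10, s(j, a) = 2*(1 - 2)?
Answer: -696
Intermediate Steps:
s(j, a) = -2 (s(j, a) = 2*(-1) = -2)
-87*(B(2, 4) + s(-10, 6)) = -87*(10 - 2) = -87*8 = -696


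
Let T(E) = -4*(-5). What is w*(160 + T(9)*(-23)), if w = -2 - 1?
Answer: 900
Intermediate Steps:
T(E) = 20
w = -3
w*(160 + T(9)*(-23)) = -3*(160 + 20*(-23)) = -3*(160 - 460) = -3*(-300) = 900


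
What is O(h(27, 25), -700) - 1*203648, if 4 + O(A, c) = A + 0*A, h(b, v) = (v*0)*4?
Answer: -203652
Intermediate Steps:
h(b, v) = 0 (h(b, v) = 0*4 = 0)
O(A, c) = -4 + A (O(A, c) = -4 + (A + 0*A) = -4 + (A + 0) = -4 + A)
O(h(27, 25), -700) - 1*203648 = (-4 + 0) - 1*203648 = -4 - 203648 = -203652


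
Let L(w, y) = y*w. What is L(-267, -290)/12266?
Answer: 38715/6133 ≈ 6.3126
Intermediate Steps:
L(w, y) = w*y
L(-267, -290)/12266 = -267*(-290)/12266 = 77430*(1/12266) = 38715/6133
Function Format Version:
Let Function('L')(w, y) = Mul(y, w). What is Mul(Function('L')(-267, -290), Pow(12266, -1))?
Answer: Rational(38715, 6133) ≈ 6.3126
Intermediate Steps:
Function('L')(w, y) = Mul(w, y)
Mul(Function('L')(-267, -290), Pow(12266, -1)) = Mul(Mul(-267, -290), Pow(12266, -1)) = Mul(77430, Rational(1, 12266)) = Rational(38715, 6133)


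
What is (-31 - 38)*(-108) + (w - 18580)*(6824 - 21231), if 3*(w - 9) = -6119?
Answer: 890835980/3 ≈ 2.9695e+8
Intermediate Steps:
w = -6092/3 (w = 9 + (⅓)*(-6119) = 9 - 6119/3 = -6092/3 ≈ -2030.7)
(-31 - 38)*(-108) + (w - 18580)*(6824 - 21231) = (-31 - 38)*(-108) + (-6092/3 - 18580)*(6824 - 21231) = -69*(-108) - 61832/3*(-14407) = 7452 + 890813624/3 = 890835980/3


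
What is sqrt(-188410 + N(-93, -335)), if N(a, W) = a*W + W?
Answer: 3*I*sqrt(17510) ≈ 396.98*I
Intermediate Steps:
N(a, W) = W + W*a (N(a, W) = W*a + W = W + W*a)
sqrt(-188410 + N(-93, -335)) = sqrt(-188410 - 335*(1 - 93)) = sqrt(-188410 - 335*(-92)) = sqrt(-188410 + 30820) = sqrt(-157590) = 3*I*sqrt(17510)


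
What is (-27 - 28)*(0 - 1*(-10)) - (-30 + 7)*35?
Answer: 255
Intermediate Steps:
(-27 - 28)*(0 - 1*(-10)) - (-30 + 7)*35 = -55*(0 + 10) - (-23)*35 = -55*10 - 1*(-805) = -550 + 805 = 255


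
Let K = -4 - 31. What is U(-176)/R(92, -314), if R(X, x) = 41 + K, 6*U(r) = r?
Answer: -44/9 ≈ -4.8889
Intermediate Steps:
K = -35
U(r) = r/6
R(X, x) = 6 (R(X, x) = 41 - 35 = 6)
U(-176)/R(92, -314) = ((⅙)*(-176))/6 = -88/3*⅙ = -44/9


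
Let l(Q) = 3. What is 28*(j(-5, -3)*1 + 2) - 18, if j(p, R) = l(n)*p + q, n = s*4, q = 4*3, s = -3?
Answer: -46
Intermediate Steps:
q = 12
n = -12 (n = -3*4 = -12)
j(p, R) = 12 + 3*p (j(p, R) = 3*p + 12 = 12 + 3*p)
28*(j(-5, -3)*1 + 2) - 18 = 28*((12 + 3*(-5))*1 + 2) - 18 = 28*((12 - 15)*1 + 2) - 18 = 28*(-3*1 + 2) - 18 = 28*(-3 + 2) - 18 = 28*(-1) - 18 = -28 - 18 = -46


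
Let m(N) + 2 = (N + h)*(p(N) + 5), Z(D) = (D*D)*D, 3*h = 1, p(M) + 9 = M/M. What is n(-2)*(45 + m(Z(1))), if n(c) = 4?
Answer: 156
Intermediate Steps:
p(M) = -8 (p(M) = -9 + M/M = -9 + 1 = -8)
h = 1/3 (h = (1/3)*1 = 1/3 ≈ 0.33333)
Z(D) = D**3 (Z(D) = D**2*D = D**3)
m(N) = -3 - 3*N (m(N) = -2 + (N + 1/3)*(-8 + 5) = -2 + (1/3 + N)*(-3) = -2 + (-1 - 3*N) = -3 - 3*N)
n(-2)*(45 + m(Z(1))) = 4*(45 + (-3 - 3*1**3)) = 4*(45 + (-3 - 3*1)) = 4*(45 + (-3 - 3)) = 4*(45 - 6) = 4*39 = 156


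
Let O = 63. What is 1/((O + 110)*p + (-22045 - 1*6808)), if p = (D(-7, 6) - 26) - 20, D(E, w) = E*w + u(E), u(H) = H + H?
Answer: -1/46499 ≈ -2.1506e-5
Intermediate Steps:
u(H) = 2*H
D(E, w) = 2*E + E*w (D(E, w) = E*w + 2*E = 2*E + E*w)
p = -102 (p = (-7*(2 + 6) - 26) - 20 = (-7*8 - 26) - 20 = (-56 - 26) - 20 = -82 - 20 = -102)
1/((O + 110)*p + (-22045 - 1*6808)) = 1/((63 + 110)*(-102) + (-22045 - 1*6808)) = 1/(173*(-102) + (-22045 - 6808)) = 1/(-17646 - 28853) = 1/(-46499) = -1/46499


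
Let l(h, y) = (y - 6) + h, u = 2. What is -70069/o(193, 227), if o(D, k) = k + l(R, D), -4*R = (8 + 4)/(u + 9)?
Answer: -18799/111 ≈ -169.36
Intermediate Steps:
R = -3/11 (R = -(8 + 4)/(4*(2 + 9)) = -3/11 ≈ -0.27273)
l(h, y) = -6 + h + y (l(h, y) = (-6 + y) + h = -6 + h + y)
o(D, k) = -69/11 + D + k (o(D, k) = k + (-6 - 3/11 + D) = k + (-69/11 + D) = -69/11 + D + k)
-70069/o(193, 227) = -70069/(-69/11 + 193 + 227) = -70069/4551/11 = -70069*11/4551 = -18799/111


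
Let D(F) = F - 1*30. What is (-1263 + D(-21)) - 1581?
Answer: -2895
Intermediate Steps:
D(F) = -30 + F (D(F) = F - 30 = -30 + F)
(-1263 + D(-21)) - 1581 = (-1263 + (-30 - 21)) - 1581 = (-1263 - 51) - 1581 = -1314 - 1581 = -2895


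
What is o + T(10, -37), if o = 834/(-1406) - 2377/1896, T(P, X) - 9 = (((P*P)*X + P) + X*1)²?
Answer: 18514528952081/1332888 ≈ 1.3891e+7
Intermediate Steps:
T(P, X) = 9 + (P + X + X*P²)² (T(P, X) = 9 + (((P*P)*X + P) + X*1)² = 9 + ((P²*X + P) + X)² = 9 + ((X*P² + P) + X)² = 9 + ((P + X*P²) + X)² = 9 + (P + X + X*P²)²)
o = -2461663/1332888 (o = 834*(-1/1406) - 2377*1/1896 = -417/703 - 2377/1896 = -2461663/1332888 ≈ -1.8469)
o + T(10, -37) = -2461663/1332888 + (9 + (10 - 37 - 37*10²)²) = -2461663/1332888 + (9 + (10 - 37 - 37*100)²) = -2461663/1332888 + (9 + (10 - 37 - 3700)²) = -2461663/1332888 + (9 + (-3727)²) = -2461663/1332888 + (9 + 13890529) = -2461663/1332888 + 13890538 = 18514528952081/1332888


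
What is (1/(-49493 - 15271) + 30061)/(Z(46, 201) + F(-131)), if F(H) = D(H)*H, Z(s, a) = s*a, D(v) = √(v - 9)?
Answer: 3000127599223/948696058464 + 255040048993*I*√35/2846088175392 ≈ 3.1624 + 0.53014*I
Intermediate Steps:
D(v) = √(-9 + v)
Z(s, a) = a*s
F(H) = H*√(-9 + H) (F(H) = √(-9 + H)*H = H*√(-9 + H))
(1/(-49493 - 15271) + 30061)/(Z(46, 201) + F(-131)) = (1/(-49493 - 15271) + 30061)/(201*46 - 131*√(-9 - 131)) = (1/(-64764) + 30061)/(9246 - 262*I*√35) = (-1/64764 + 30061)/(9246 - 262*I*√35) = 1946870603/(64764*(9246 - 262*I*√35))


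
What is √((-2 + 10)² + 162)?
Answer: √226 ≈ 15.033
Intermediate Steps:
√((-2 + 10)² + 162) = √(8² + 162) = √(64 + 162) = √226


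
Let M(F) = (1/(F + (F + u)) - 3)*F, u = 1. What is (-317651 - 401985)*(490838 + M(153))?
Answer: -108338685391816/307 ≈ -3.5289e+11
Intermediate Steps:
M(F) = F*(-3 + 1/(1 + 2*F)) (M(F) = (1/(F + (F + 1)) - 3)*F = (1/(F + (1 + F)) - 3)*F = (1/(1 + 2*F) - 3)*F = (-3 + 1/(1 + 2*F))*F = F*(-3 + 1/(1 + 2*F)))
(-317651 - 401985)*(490838 + M(153)) = (-317651 - 401985)*(490838 - 2*153*(1 + 3*153)/(1 + 2*153)) = -719636*(490838 - 2*153*(1 + 459)/(1 + 306)) = -719636*(490838 - 2*153*460/307) = -719636*(490838 - 2*153*1/307*460) = -719636*(490838 - 140760/307) = -719636*150546506/307 = -108338685391816/307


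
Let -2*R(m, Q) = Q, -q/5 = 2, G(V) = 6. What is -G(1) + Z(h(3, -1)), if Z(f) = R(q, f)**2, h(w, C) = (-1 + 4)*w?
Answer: 57/4 ≈ 14.250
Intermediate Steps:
h(w, C) = 3*w
q = -10 (q = -5*2 = -10)
R(m, Q) = -Q/2
Z(f) = f**2/4 (Z(f) = (-f/2)**2 = f**2/4)
-G(1) + Z(h(3, -1)) = -1*6 + (3*3)**2/4 = -6 + (1/4)*9**2 = -6 + (1/4)*81 = -6 + 81/4 = 57/4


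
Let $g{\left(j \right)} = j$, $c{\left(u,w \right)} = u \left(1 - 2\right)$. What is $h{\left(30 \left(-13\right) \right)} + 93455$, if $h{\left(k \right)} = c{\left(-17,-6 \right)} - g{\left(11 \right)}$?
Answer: $93461$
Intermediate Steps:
$c{\left(u,w \right)} = - u$ ($c{\left(u,w \right)} = u \left(-1\right) = - u$)
$h{\left(k \right)} = 6$ ($h{\left(k \right)} = \left(-1\right) \left(-17\right) - 11 = 17 - 11 = 6$)
$h{\left(30 \left(-13\right) \right)} + 93455 = 6 + 93455 = 93461$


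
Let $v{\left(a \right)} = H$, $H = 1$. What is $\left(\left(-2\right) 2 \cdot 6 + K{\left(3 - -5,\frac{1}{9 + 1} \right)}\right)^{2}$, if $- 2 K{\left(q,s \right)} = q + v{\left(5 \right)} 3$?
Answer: $\frac{3481}{4} \approx 870.25$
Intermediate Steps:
$v{\left(a \right)} = 1$
$K{\left(q,s \right)} = - \frac{3}{2} - \frac{q}{2}$ ($K{\left(q,s \right)} = - \frac{q + 1 \cdot 3}{2} = - \frac{q + 3}{2} = - \frac{3 + q}{2} = - \frac{3}{2} - \frac{q}{2}$)
$\left(\left(-2\right) 2 \cdot 6 + K{\left(3 - -5,\frac{1}{9 + 1} \right)}\right)^{2} = \left(\left(-2\right) 2 \cdot 6 - \left(\frac{3}{2} + \frac{3 - -5}{2}\right)\right)^{2} = \left(\left(-4\right) 6 - \left(\frac{3}{2} + \frac{3 + 5}{2}\right)\right)^{2} = \left(-24 - \frac{11}{2}\right)^{2} = \left(- \frac{59}{2}\right)^{2} = \frac{3481}{4}$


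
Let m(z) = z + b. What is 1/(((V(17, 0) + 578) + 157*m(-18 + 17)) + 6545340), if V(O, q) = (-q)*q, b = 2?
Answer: 1/6546075 ≈ 1.5276e-7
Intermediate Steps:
V(O, q) = -q**2
m(z) = 2 + z (m(z) = z + 2 = 2 + z)
1/(((V(17, 0) + 578) + 157*m(-18 + 17)) + 6545340) = 1/(((-1*0**2 + 578) + 157*(2 + (-18 + 17))) + 6545340) = 1/(((-1*0 + 578) + 157*(2 - 1)) + 6545340) = 1/(((0 + 578) + 157*1) + 6545340) = 1/((578 + 157) + 6545340) = 1/(735 + 6545340) = 1/6546075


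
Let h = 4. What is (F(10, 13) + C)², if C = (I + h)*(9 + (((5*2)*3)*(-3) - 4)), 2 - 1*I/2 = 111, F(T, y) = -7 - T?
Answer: 330257929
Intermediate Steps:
I = -218 (I = 4 - 2*111 = 4 - 222 = -218)
C = 18190 (C = (-218 + 4)*(9 + (((5*2)*3)*(-3) - 4)) = -214*(9 + ((10*3)*(-3) - 4)) = -214*(9 + (30*(-3) - 4)) = -214*(9 + (-90 - 4)) = -214*(9 - 94) = -214*(-85) = 18190)
(F(10, 13) + C)² = ((-7 - 1*10) + 18190)² = ((-7 - 10) + 18190)² = (-17 + 18190)² = 18173² = 330257929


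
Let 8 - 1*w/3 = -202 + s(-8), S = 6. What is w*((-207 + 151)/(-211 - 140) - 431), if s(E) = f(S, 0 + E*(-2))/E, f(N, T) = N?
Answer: -42494225/156 ≈ -2.7240e+5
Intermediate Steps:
s(E) = 6/E
w = 2529/4 (w = 24 - 3*(-202 + 6/(-8)) = 24 - 3*(-202 + 6*(-⅛)) = 24 - 3*(-202 - ¾) = 24 - 3*(-811/4) = 24 + 2433/4 = 2529/4 ≈ 632.25)
w*((-207 + 151)/(-211 - 140) - 431) = 2529*((-207 + 151)/(-211 - 140) - 431)/4 = 2529*(-56/(-351) - 431)/4 = 2529*(-56*(-1/351) - 431)/4 = 2529*(56/351 - 431)/4 = (2529/4)*(-151225/351) = -42494225/156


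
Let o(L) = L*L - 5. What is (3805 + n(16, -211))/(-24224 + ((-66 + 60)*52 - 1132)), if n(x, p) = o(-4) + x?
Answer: -958/6417 ≈ -0.14929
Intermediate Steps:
o(L) = -5 + L**2 (o(L) = L**2 - 5 = -5 + L**2)
n(x, p) = 11 + x (n(x, p) = (-5 + (-4)**2) + x = (-5 + 16) + x = 11 + x)
(3805 + n(16, -211))/(-24224 + ((-66 + 60)*52 - 1132)) = (3805 + (11 + 16))/(-24224 + ((-66 + 60)*52 - 1132)) = (3805 + 27)/(-24224 + (-6*52 - 1132)) = 3832/(-24224 + (-312 - 1132)) = 3832/(-24224 - 1444) = 3832/(-25668) = 3832*(-1/25668) = -958/6417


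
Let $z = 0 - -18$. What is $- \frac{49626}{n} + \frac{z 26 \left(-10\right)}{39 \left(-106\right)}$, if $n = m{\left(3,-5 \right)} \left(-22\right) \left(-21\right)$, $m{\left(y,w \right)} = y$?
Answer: $- \frac{141501}{4081} \approx -34.673$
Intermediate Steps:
$z = 18$ ($z = 0 + 18 = 18$)
$n = 1386$ ($n = 3 \left(-22\right) \left(-21\right) = \left(-66\right) \left(-21\right) = 1386$)
$- \frac{49626}{n} + \frac{z 26 \left(-10\right)}{39 \left(-106\right)} = - \frac{49626}{1386} + \frac{18 \cdot 26 \left(-10\right)}{39 \left(-106\right)} = \left(-49626\right) \frac{1}{1386} + \frac{468 \left(-10\right)}{-4134} = - \frac{2757}{77} - - \frac{60}{53} = - \frac{2757}{77} + \frac{60}{53} = - \frac{141501}{4081}$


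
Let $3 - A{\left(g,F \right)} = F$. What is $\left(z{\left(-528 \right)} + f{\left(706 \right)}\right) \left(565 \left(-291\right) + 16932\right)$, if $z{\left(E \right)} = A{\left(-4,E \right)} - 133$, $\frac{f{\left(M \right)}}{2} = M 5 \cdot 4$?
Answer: $-4223618154$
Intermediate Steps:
$A{\left(g,F \right)} = 3 - F$
$f{\left(M \right)} = 40 M$ ($f{\left(M \right)} = 2 M 5 \cdot 4 = 2 \cdot 5 M 4 = 2 \cdot 20 M = 40 M$)
$z{\left(E \right)} = -130 - E$ ($z{\left(E \right)} = \left(3 - E\right) - 133 = -130 - E$)
$\left(z{\left(-528 \right)} + f{\left(706 \right)}\right) \left(565 \left(-291\right) + 16932\right) = \left(\left(-130 - -528\right) + 40 \cdot 706\right) \left(565 \left(-291\right) + 16932\right) = \left(\left(-130 + 528\right) + 28240\right) \left(-164415 + 16932\right) = \left(398 + 28240\right) \left(-147483\right) = 28638 \left(-147483\right) = -4223618154$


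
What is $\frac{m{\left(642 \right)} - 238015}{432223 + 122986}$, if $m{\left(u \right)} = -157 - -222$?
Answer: $- \frac{237950}{555209} \approx -0.42858$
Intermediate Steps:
$m{\left(u \right)} = 65$ ($m{\left(u \right)} = -157 + 222 = 65$)
$\frac{m{\left(642 \right)} - 238015}{432223 + 122986} = \frac{65 - 238015}{432223 + 122986} = - \frac{237950}{555209}$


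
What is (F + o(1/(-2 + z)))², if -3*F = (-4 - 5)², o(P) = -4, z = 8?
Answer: 961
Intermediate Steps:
F = -27 (F = -(-4 - 5)²/3 = -⅓*(-9)² = -⅓*81 = -27)
(F + o(1/(-2 + z)))² = (-27 - 4)² = (-31)² = 961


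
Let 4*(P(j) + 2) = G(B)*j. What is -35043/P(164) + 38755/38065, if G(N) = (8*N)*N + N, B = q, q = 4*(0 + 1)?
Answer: -9776063/1790710 ≈ -5.4593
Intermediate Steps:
q = 4 (q = 4*1 = 4)
B = 4
G(N) = N + 8*N² (G(N) = 8*N² + N = N + 8*N²)
P(j) = -2 + 33*j (P(j) = -2 + ((4*(1 + 8*4))*j)/4 = -2 + ((4*(1 + 32))*j)/4 = -2 + ((4*33)*j)/4 = -2 + (132*j)/4 = -2 + 33*j)
-35043/P(164) + 38755/38065 = -35043/(-2 + 33*164) + 38755/38065 = -35043/(-2 + 5412) + 38755*(1/38065) = -35043/5410 + 337/331 = -9776063/1790710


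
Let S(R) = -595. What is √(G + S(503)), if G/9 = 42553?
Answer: √382382 ≈ 618.37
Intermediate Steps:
G = 382977 (G = 9*42553 = 382977)
√(G + S(503)) = √(382977 - 595) = √382382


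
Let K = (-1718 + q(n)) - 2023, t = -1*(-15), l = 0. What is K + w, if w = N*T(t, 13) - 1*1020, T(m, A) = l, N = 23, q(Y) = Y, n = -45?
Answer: -4806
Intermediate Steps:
t = 15
T(m, A) = 0
K = -3786 (K = (-1718 - 45) - 2023 = -1763 - 2023 = -3786)
w = -1020 (w = 23*0 - 1*1020 = 0 - 1020 = -1020)
K + w = -3786 - 1020 = -4806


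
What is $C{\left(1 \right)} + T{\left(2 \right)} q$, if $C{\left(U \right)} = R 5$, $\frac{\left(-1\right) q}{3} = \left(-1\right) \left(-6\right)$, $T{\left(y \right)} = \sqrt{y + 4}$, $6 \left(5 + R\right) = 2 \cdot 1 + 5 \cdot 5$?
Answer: $- \frac{5}{2} - 18 \sqrt{6} \approx -46.591$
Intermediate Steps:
$R = - \frac{1}{2}$ ($R = -5 + \frac{2 \cdot 1 + 5 \cdot 5}{6} = -5 + \frac{2 + 25}{6} = -5 + \frac{1}{6} \cdot 27 = -5 + \frac{9}{2} = - \frac{1}{2} \approx -0.5$)
$T{\left(y \right)} = \sqrt{4 + y}$
$q = -18$ ($q = - 3 \left(\left(-1\right) \left(-6\right)\right) = \left(-3\right) 6 = -18$)
$C{\left(U \right)} = - \frac{5}{2}$ ($C{\left(U \right)} = \left(- \frac{1}{2}\right) 5 = - \frac{5}{2}$)
$C{\left(1 \right)} + T{\left(2 \right)} q = - \frac{5}{2} + \sqrt{4 + 2} \left(-18\right) = - \frac{5}{2} + \sqrt{6} \left(-18\right) = - \frac{5}{2} - 18 \sqrt{6}$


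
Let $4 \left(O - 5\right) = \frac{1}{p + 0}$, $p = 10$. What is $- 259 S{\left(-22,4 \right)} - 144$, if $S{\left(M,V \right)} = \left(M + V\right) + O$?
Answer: $\frac{128661}{40} \approx 3216.5$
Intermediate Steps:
$O = \frac{201}{40}$ ($O = 5 + \frac{1}{4 \left(10 + 0\right)} = 5 + \frac{1}{4 \cdot 10} = 5 + \frac{1}{4} \cdot \frac{1}{10} = 5 + \frac{1}{40} = \frac{201}{40} \approx 5.025$)
$S{\left(M,V \right)} = \frac{201}{40} + M + V$ ($S{\left(M,V \right)} = \left(M + V\right) + \frac{201}{40} = \frac{201}{40} + M + V$)
$- 259 S{\left(-22,4 \right)} - 144 = - 259 \left(\frac{201}{40} - 22 + 4\right) - 144 = \left(-259\right) \left(- \frac{519}{40}\right) - 144 = \frac{134421}{40} - 144 = \frac{128661}{40}$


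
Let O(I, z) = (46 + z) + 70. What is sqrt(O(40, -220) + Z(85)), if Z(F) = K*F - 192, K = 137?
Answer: 3*sqrt(1261) ≈ 106.53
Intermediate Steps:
O(I, z) = 116 + z
Z(F) = -192 + 137*F (Z(F) = 137*F - 192 = -192 + 137*F)
sqrt(O(40, -220) + Z(85)) = sqrt((116 - 220) + (-192 + 137*85)) = sqrt(-104 + (-192 + 11645)) = sqrt(-104 + 11453) = sqrt(11349) = 3*sqrt(1261)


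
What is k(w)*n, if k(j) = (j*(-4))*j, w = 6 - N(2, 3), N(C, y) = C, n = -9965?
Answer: 637760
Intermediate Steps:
w = 4 (w = 6 - 1*2 = 6 - 2 = 4)
k(j) = -4*j**2 (k(j) = (-4*j)*j = -4*j**2)
k(w)*n = -4*4**2*(-9965) = -4*16*(-9965) = -64*(-9965) = 637760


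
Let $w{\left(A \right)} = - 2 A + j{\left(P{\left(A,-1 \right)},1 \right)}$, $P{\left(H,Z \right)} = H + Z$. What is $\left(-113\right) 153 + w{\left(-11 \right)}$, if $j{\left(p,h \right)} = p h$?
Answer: $-17279$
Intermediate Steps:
$j{\left(p,h \right)} = h p$
$w{\left(A \right)} = -1 - A$ ($w{\left(A \right)} = - 2 A + 1 \left(A - 1\right) = - 2 A + 1 \left(-1 + A\right) = - 2 A + \left(-1 + A\right) = -1 - A$)
$\left(-113\right) 153 + w{\left(-11 \right)} = \left(-113\right) 153 - -10 = -17289 + \left(-1 + 11\right) = -17289 + 10 = -17279$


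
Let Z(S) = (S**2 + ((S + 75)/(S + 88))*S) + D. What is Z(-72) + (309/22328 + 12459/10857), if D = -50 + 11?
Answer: 414744868163/80805032 ≈ 5132.7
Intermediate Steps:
D = -39
Z(S) = -39 + S**2 + S*(75 + S)/(88 + S) (Z(S) = (S**2 + ((S + 75)/(S + 88))*S) - 39 = (S**2 + ((75 + S)/(88 + S))*S) - 39 = (S**2 + S*(75 + S)/(88 + S)) - 39 = -39 + S**2 + S*(75 + S)/(88 + S))
Z(-72) + (309/22328 + 12459/10857) = (-3432 + (-72)**3 + 36*(-72) + 89*(-72)**2)/(88 - 72) + (309/22328 + 12459/10857) = (-3432 - 373248 - 2592 + 89*5184)/16 + (309*(1/22328) + 12459*(1/10857)) = (-3432 - 373248 - 2592 + 461376)/16 + (309/22328 + 4153/3619) = (1/16)*82104 + 93846455/80805032 = 10263/2 + 93846455/80805032 = 414744868163/80805032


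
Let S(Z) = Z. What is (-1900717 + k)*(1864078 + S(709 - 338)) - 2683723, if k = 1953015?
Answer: 97504270079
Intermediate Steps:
(-1900717 + k)*(1864078 + S(709 - 338)) - 2683723 = (-1900717 + 1953015)*(1864078 + (709 - 338)) - 2683723 = 52298*(1864078 + 371) - 2683723 = 52298*1864449 - 2683723 = 97506953802 - 2683723 = 97504270079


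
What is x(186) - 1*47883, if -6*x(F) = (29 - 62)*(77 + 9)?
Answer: -47410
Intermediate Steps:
x(F) = 473 (x(F) = -(29 - 62)*(77 + 9)/6 = -(-11)*86/2 = -⅙*(-2838) = 473)
x(186) - 1*47883 = 473 - 1*47883 = 473 - 47883 = -47410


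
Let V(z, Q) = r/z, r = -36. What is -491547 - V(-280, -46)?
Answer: -34408299/70 ≈ -4.9155e+5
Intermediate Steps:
V(z, Q) = -36/z
-491547 - V(-280, -46) = -491547 - (-36)/(-280) = -491547 - (-36)*(-1)/280 = -491547 - 1*9/70 = -491547 - 9/70 = -34408299/70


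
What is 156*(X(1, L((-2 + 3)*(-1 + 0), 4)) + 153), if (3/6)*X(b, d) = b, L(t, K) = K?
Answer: 24180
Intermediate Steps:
X(b, d) = 2*b
156*(X(1, L((-2 + 3)*(-1 + 0), 4)) + 153) = 156*(2*1 + 153) = 156*(2 + 153) = 156*155 = 24180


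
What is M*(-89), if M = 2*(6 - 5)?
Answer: -178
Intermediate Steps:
M = 2 (M = 2*1 = 2)
M*(-89) = 2*(-89) = -178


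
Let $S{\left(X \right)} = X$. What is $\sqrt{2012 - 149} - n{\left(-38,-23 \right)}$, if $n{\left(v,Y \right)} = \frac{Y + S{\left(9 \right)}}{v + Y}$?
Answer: $- \frac{14}{61} + 9 \sqrt{23} \approx 42.933$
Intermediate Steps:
$n{\left(v,Y \right)} = \frac{9 + Y}{Y + v}$ ($n{\left(v,Y \right)} = \frac{Y + 9}{v + Y} = \frac{9 + Y}{Y + v}$)
$\sqrt{2012 - 149} - n{\left(-38,-23 \right)} = \sqrt{2012 - 149} - \frac{9 - 23}{-23 - 38} = \sqrt{1863} - \frac{1}{-61} \left(-14\right) = 9 \sqrt{23} - \left(- \frac{1}{61}\right) \left(-14\right) = 9 \sqrt{23} - \frac{14}{61} = - \frac{14}{61} + 9 \sqrt{23}$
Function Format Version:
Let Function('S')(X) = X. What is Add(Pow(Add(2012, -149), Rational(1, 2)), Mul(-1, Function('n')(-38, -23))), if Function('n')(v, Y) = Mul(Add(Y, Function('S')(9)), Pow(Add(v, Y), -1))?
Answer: Add(Rational(-14, 61), Mul(9, Pow(23, Rational(1, 2)))) ≈ 42.933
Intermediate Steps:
Function('n')(v, Y) = Mul(Pow(Add(Y, v), -1), Add(9, Y)) (Function('n')(v, Y) = Mul(Add(Y, 9), Pow(Add(v, Y), -1)) = Mul(Add(9, Y), Pow(Add(Y, v), -1)) = Mul(Pow(Add(Y, v), -1), Add(9, Y)))
Add(Pow(Add(2012, -149), Rational(1, 2)), Mul(-1, Function('n')(-38, -23))) = Add(Pow(Add(2012, -149), Rational(1, 2)), Mul(-1, Mul(Pow(Add(-23, -38), -1), Add(9, -23)))) = Add(Pow(1863, Rational(1, 2)), Mul(-1, Mul(Pow(-61, -1), -14))) = Add(Mul(9, Pow(23, Rational(1, 2))), Mul(-1, Mul(Rational(-1, 61), -14))) = Add(Mul(9, Pow(23, Rational(1, 2))), Mul(-1, Rational(14, 61))) = Add(Mul(9, Pow(23, Rational(1, 2))), Rational(-14, 61)) = Add(Rational(-14, 61), Mul(9, Pow(23, Rational(1, 2))))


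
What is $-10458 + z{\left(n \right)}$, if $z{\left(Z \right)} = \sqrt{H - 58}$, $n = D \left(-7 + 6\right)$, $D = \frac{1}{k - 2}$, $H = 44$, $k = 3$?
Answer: $-10458 + i \sqrt{14} \approx -10458.0 + 3.7417 i$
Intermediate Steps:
$D = 1$ ($D = \frac{1}{3 - 2} = 1^{-1} = 1$)
$n = -1$ ($n = 1 \left(-7 + 6\right) = 1 \left(-1\right) = -1$)
$z{\left(Z \right)} = i \sqrt{14}$ ($z{\left(Z \right)} = \sqrt{44 - 58} = \sqrt{-14} = i \sqrt{14}$)
$-10458 + z{\left(n \right)} = -10458 + i \sqrt{14}$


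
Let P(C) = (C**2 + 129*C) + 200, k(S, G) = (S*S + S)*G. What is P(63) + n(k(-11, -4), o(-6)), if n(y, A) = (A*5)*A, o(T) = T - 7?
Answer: 13141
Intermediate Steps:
k(S, G) = G*(S + S**2) (k(S, G) = (S**2 + S)*G = (S + S**2)*G = G*(S + S**2))
P(C) = 200 + C**2 + 129*C
o(T) = -7 + T
n(y, A) = 5*A**2 (n(y, A) = (5*A)*A = 5*A**2)
P(63) + n(k(-11, -4), o(-6)) = (200 + 63**2 + 129*63) + 5*(-7 - 6)**2 = (200 + 3969 + 8127) + 5*(-13)**2 = 12296 + 5*169 = 12296 + 845 = 13141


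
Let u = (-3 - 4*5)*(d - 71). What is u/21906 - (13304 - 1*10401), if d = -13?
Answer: -10598531/3651 ≈ -2902.9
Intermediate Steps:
u = 1932 (u = (-3 - 4*5)*(-13 - 71) = (-3 - 20)*(-84) = -23*(-84) = 1932)
u/21906 - (13304 - 1*10401) = 1932/21906 - (13304 - 1*10401) = 1932*(1/21906) - (13304 - 10401) = 322/3651 - 1*2903 = 322/3651 - 2903 = -10598531/3651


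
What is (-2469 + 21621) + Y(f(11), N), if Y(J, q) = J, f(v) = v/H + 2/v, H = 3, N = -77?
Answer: 632143/33 ≈ 19156.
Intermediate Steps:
f(v) = 2/v + v/3 (f(v) = v/3 + 2/v = 2/v + v/3)
(-2469 + 21621) + Y(f(11), N) = (-2469 + 21621) + (2/11 + (⅓)*11) = 19152 + (2*(1/11) + 11/3) = 19152 + (2/11 + 11/3) = 19152 + 127/33 = 632143/33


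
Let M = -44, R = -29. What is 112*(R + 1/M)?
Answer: -35756/11 ≈ -3250.5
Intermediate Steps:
112*(R + 1/M) = 112*(-29 + 1/(-44)) = 112*(-29 - 1/44) = 112*(-1277/44) = -35756/11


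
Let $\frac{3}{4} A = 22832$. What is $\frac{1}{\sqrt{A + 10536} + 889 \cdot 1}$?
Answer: $\frac{21}{17701} - \frac{22 \sqrt{762}}{2248027} \approx 0.00091623$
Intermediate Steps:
$A = \frac{91328}{3}$ ($A = \frac{4}{3} \cdot 22832 = \frac{91328}{3} \approx 30443.0$)
$\frac{1}{\sqrt{A + 10536} + 889 \cdot 1} = \frac{1}{\sqrt{\frac{91328}{3} + 10536} + 889 \cdot 1} = \frac{1}{\sqrt{\frac{122936}{3}} + 889} = \frac{1}{\frac{22 \sqrt{762}}{3} + 889} = \frac{1}{889 + \frac{22 \sqrt{762}}{3}}$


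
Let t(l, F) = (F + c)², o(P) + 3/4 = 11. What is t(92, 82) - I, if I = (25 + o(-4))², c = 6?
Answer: 104023/16 ≈ 6501.4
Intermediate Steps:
o(P) = 41/4 (o(P) = -¾ + 11 = 41/4)
t(l, F) = (6 + F)² (t(l, F) = (F + 6)² = (6 + F)²)
I = 19881/16 (I = (25 + 41/4)² = (141/4)² = 19881/16 ≈ 1242.6)
t(92, 82) - I = (6 + 82)² - 1*19881/16 = 88² - 19881/16 = 7744 - 19881/16 = 104023/16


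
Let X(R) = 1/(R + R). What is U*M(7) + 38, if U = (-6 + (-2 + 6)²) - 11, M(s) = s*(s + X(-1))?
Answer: -15/2 ≈ -7.5000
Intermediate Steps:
X(R) = 1/(2*R)
M(s) = s*(-½ + s) (M(s) = s*(s + (½)/(-1)) = s*(s + (½)*(-1)) = s*(s - ½) = s*(-½ + s))
U = -1 (U = (-6 + 4²) - 11 = (-6 + 16) - 11 = 10 - 11 = -1)
U*M(7) + 38 = -7*(-½ + 7) + 38 = -7*13/2 + 38 = -1*91/2 + 38 = -91/2 + 38 = -15/2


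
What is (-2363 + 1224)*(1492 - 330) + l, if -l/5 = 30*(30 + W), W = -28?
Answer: -1323818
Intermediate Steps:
l = -300 (l = -150*(30 - 28) = -150*2 = -5*60 = -300)
(-2363 + 1224)*(1492 - 330) + l = (-2363 + 1224)*(1492 - 330) - 300 = -1139*1162 - 300 = -1323518 - 300 = -1323818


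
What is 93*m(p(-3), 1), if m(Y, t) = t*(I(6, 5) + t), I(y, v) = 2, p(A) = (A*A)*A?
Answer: 279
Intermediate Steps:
p(A) = A**3 (p(A) = A**2*A = A**3)
m(Y, t) = t*(2 + t)
93*m(p(-3), 1) = 93*(1*(2 + 1)) = 93*(1*3) = 93*3 = 279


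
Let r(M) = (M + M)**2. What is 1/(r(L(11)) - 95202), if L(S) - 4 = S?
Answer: -1/94302 ≈ -1.0604e-5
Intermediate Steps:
L(S) = 4 + S
r(M) = 4*M**2 (r(M) = (2*M)**2 = 4*M**2)
1/(r(L(11)) - 95202) = 1/(4*(4 + 11)**2 - 95202) = 1/(4*15**2 - 95202) = 1/(4*225 - 95202) = 1/(900 - 95202) = 1/(-94302) = -1/94302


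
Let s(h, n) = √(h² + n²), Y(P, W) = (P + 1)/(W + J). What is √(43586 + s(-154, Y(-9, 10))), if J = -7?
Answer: √(392274 + 6*√53377)/3 ≈ 209.14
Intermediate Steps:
Y(P, W) = (1 + P)/(-7 + W) (Y(P, W) = (P + 1)/(W - 7) = (1 + P)/(-7 + W))
√(43586 + s(-154, Y(-9, 10))) = √(43586 + √((-154)² + ((1 - 9)/(-7 + 10))²)) = √(43586 + √(23716 + (-8/3)²)) = √(43586 + √(23716 + 64/9)) = √(43586 + √(213508/9)) = √(43586 + 2*√53377/3)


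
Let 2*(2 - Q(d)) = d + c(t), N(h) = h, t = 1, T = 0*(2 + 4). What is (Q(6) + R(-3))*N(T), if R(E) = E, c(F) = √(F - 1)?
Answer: 0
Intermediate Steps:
T = 0 (T = 0*6 = 0)
c(F) = √(-1 + F)
Q(d) = 2 - d/2 (Q(d) = 2 - (d + √(-1 + 1))/2 = 2 - (d + √0)/2 = 2 - (d + 0)/2 = 2 - d/2)
(Q(6) + R(-3))*N(T) = ((2 - ½*6) - 3)*0 = ((2 - 3) - 3)*0 = (-1 - 3)*0 = -4*0 = 0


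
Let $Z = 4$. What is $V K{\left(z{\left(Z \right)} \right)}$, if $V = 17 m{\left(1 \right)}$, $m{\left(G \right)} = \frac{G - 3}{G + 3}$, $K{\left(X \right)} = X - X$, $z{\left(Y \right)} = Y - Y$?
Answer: $0$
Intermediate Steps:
$z{\left(Y \right)} = 0$
$K{\left(X \right)} = 0$
$m{\left(G \right)} = \frac{-3 + G}{3 + G}$
$V = - \frac{17}{2}$ ($V = 17 \frac{-3 + 1}{3 + 1} = 17 \cdot \frac{1}{4} \left(-2\right) = 17 \left(- \frac{1}{2}\right) = - \frac{17}{2} \approx -8.5$)
$V K{\left(z{\left(Z \right)} \right)} = \left(- \frac{17}{2}\right) 0 = 0$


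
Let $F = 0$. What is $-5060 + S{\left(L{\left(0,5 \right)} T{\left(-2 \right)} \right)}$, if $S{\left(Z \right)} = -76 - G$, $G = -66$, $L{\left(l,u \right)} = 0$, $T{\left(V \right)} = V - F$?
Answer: $-5070$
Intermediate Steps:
$T{\left(V \right)} = V$ ($T{\left(V \right)} = V - 0 = V + 0 = V$)
$S{\left(Z \right)} = -10$ ($S{\left(Z \right)} = -76 - -66 = -76 + 66 = -10$)
$-5060 + S{\left(L{\left(0,5 \right)} T{\left(-2 \right)} \right)} = -5060 - 10 = -5070$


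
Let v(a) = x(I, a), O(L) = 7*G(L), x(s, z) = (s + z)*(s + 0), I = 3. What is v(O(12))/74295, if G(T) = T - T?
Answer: 1/8255 ≈ 0.00012114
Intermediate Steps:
G(T) = 0
x(s, z) = s*(s + z) (x(s, z) = (s + z)*s = s*(s + z))
O(L) = 0 (O(L) = 7*0 = 0)
v(a) = 9 + 3*a (v(a) = 3*(3 + a) = 9 + 3*a)
v(O(12))/74295 = (9 + 3*0)/74295 = (9 + 0)*(1/74295) = 9*(1/74295) = 1/8255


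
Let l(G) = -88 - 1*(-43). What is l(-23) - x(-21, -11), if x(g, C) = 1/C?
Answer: -494/11 ≈ -44.909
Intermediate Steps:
l(G) = -45 (l(G) = -88 + 43 = -45)
l(-23) - x(-21, -11) = -45 - 1/(-11) = -45 - 1*(-1/11) = -45 + 1/11 = -494/11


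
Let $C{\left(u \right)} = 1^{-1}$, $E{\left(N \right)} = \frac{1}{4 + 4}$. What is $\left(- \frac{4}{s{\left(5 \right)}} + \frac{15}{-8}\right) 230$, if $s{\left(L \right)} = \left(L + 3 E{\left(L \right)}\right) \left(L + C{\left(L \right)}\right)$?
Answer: $- \frac{237245}{516} \approx -459.78$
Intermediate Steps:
$E{\left(N \right)} = \frac{1}{8}$
$C{\left(u \right)} = 1$
$s{\left(L \right)} = \left(1 + L\right) \left(\frac{3}{8} + L\right)$ ($s{\left(L \right)} = \left(L + 3 \cdot \frac{1}{8}\right) \left(L + 1\right) = \left(L + \frac{3}{8}\right) \left(1 + L\right) = \left(\frac{3}{8} + L\right) \left(1 + L\right) = \left(1 + L\right) \left(\frac{3}{8} + L\right)$)
$\left(- \frac{4}{s{\left(5 \right)}} + \frac{15}{-8}\right) 230 = \left(- \frac{4}{\frac{3}{8} + 5^{2} + \frac{11}{8} \cdot 5} + \frac{15}{-8}\right) 230 = \left(- \frac{4}{\frac{3}{8} + 25 + \frac{55}{8}} + 15 \left(- \frac{1}{8}\right)\right) 230 = \left(- \frac{4}{\frac{129}{4}} - \frac{15}{8}\right) 230 = \left(\left(-4\right) \frac{4}{129} - \frac{15}{8}\right) 230 = \left(- \frac{16}{129} - \frac{15}{8}\right) 230 = \left(- \frac{2063}{1032}\right) 230 = - \frac{237245}{516}$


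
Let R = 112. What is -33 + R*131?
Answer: 14639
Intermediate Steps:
-33 + R*131 = -33 + 112*131 = -33 + 14672 = 14639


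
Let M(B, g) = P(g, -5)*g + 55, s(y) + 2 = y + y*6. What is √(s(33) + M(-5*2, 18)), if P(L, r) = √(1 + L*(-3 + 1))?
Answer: √(284 + 18*I*√35) ≈ 17.136 + 3.1071*I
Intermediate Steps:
P(L, r) = √(1 - 2*L) (P(L, r) = √(1 + L*(-2)) = √(1 - 2*L))
s(y) = -2 + 7*y (s(y) = -2 + (y + y*6) = -2 + (y + 6*y) = -2 + 7*y)
M(B, g) = 55 + g*√(1 - 2*g) (M(B, g) = √(1 - 2*g)*g + 55 = g*√(1 - 2*g) + 55 = 55 + g*√(1 - 2*g))
√(s(33) + M(-5*2, 18)) = √((-2 + 7*33) + (55 + 18*√(1 - 2*18))) = √((-2 + 231) + (55 + 18*√(1 - 36))) = √(229 + (55 + 18*√(-35))) = √(229 + (55 + 18*(I*√35))) = √(229 + (55 + 18*I*√35)) = √(284 + 18*I*√35)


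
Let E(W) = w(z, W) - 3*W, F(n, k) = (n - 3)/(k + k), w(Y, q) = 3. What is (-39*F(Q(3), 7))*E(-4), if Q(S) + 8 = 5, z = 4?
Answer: 1755/7 ≈ 250.71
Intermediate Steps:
Q(S) = -3 (Q(S) = -8 + 5 = -3)
F(n, k) = (-3 + n)/(2*k) (F(n, k) = (-3 + n)/((2*k)) = (-3 + n)*(1/(2*k)) = (-3 + n)/(2*k))
E(W) = 3 - 3*W
(-39*F(Q(3), 7))*E(-4) = (-39*(-3 - 3)/(2*7))*(3 - 3*(-4)) = (-39*(-6)/(2*7))*(3 + 12) = -39*(-3/7)*15 = (117/7)*15 = 1755/7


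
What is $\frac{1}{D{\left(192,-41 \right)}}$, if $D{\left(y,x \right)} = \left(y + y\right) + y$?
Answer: $\frac{1}{576} \approx 0.0017361$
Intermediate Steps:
$D{\left(y,x \right)} = 3 y$ ($D{\left(y,x \right)} = 2 y + y = 3 y$)
$\frac{1}{D{\left(192,-41 \right)}} = \frac{1}{3 \cdot 192} = \frac{1}{576}$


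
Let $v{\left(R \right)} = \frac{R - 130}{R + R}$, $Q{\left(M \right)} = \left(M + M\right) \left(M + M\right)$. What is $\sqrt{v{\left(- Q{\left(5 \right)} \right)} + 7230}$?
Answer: $\frac{\sqrt{723115}}{10} \approx 85.036$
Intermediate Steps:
$Q{\left(M \right)} = 4 M^{2}$ ($Q{\left(M \right)} = 2 M 2 M = 4 M^{2}$)
$v{\left(R \right)} = \frac{-130 + R}{2 R}$
$\sqrt{v{\left(- Q{\left(5 \right)} \right)} + 7230} = \sqrt{\frac{-130 - 4 \cdot 5^{2}}{2 \left(- 4 \cdot 5^{2}\right)} + 7230} = \sqrt{\frac{-130 - 4 \cdot 25}{2 \left(- 4 \cdot 25\right)} + 7230} = \sqrt{\frac{-130 - 100}{2 \left(\left(-1\right) 100\right)} + 7230} = \sqrt{\frac{-130 - 100}{2 \left(-100\right)} + 7230} = \sqrt{\frac{1}{2} \left(- \frac{1}{100}\right) \left(-230\right) + 7230} = \sqrt{\frac{23}{20} + 7230} = \sqrt{\frac{144623}{20}} = \frac{\sqrt{723115}}{10}$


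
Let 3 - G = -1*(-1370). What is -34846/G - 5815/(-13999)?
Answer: 495758259/19136633 ≈ 25.906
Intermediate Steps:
G = -1367 (G = 3 - (-1)*(-1370) = 3 - 1*1370 = 3 - 1370 = -1367)
-34846/G - 5815/(-13999) = -34846/(-1367) - 5815/(-13999) = -34846*(-1/1367) - 5815*(-1/13999) = 34846/1367 + 5815/13999 = 495758259/19136633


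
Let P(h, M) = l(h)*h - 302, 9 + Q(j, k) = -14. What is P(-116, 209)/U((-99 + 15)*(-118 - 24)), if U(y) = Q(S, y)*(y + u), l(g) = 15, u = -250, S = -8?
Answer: 1021/134297 ≈ 0.0076026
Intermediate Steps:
Q(j, k) = -23 (Q(j, k) = -9 - 14 = -23)
P(h, M) = -302 + 15*h (P(h, M) = 15*h - 302 = -302 + 15*h)
U(y) = 5750 - 23*y (U(y) = -23*(y - 250) = -23*(-250 + y) = 5750 - 23*y)
P(-116, 209)/U((-99 + 15)*(-118 - 24)) = (-302 + 15*(-116))/(5750 - 23*(-99 + 15)*(-118 - 24)) = (-302 - 1740)/(5750 - (-1932)*(-142)) = -2042/(5750 - 23*11928) = -2042/(5750 - 274344) = -2042/(-268594) = -2042*(-1/268594) = 1021/134297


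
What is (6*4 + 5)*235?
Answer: 6815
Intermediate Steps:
(6*4 + 5)*235 = (24 + 5)*235 = 29*235 = 6815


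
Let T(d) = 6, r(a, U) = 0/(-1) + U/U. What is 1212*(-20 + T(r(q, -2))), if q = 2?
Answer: -16968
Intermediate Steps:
r(a, U) = 1 (r(a, U) = 0*(-1) + 1 = 0 + 1 = 1)
1212*(-20 + T(r(q, -2))) = 1212*(-20 + 6) = 1212*(-14) = -16968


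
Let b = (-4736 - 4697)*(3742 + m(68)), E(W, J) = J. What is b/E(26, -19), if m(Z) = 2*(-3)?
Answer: 35241688/19 ≈ 1.8548e+6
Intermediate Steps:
m(Z) = -6
b = -35241688 (b = (-4736 - 4697)*(3742 - 6) = -9433*3736 = -35241688)
b/E(26, -19) = -35241688/(-19) = -35241688*(-1/19) = 35241688/19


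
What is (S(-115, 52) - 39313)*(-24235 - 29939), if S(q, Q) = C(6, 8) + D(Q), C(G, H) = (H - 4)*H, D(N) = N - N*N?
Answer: 2271678342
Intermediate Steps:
D(N) = N - N²
C(G, H) = H*(-4 + H) (C(G, H) = (-4 + H)*H = H*(-4 + H))
S(q, Q) = 32 + Q*(1 - Q) (S(q, Q) = 8*(-4 + 8) + Q*(1 - Q) = 8*4 + Q*(1 - Q) = 32 + Q*(1 - Q))
(S(-115, 52) - 39313)*(-24235 - 29939) = ((32 - 1*52*(-1 + 52)) - 39313)*(-24235 - 29939) = ((32 - 1*52*51) - 39313)*(-54174) = ((32 - 2652) - 39313)*(-54174) = (-2620 - 39313)*(-54174) = -41933*(-54174) = 2271678342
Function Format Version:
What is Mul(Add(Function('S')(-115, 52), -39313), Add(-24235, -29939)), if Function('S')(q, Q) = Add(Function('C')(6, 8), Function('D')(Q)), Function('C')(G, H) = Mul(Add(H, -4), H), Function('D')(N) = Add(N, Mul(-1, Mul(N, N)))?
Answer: 2271678342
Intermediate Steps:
Function('D')(N) = Add(N, Mul(-1, Pow(N, 2)))
Function('C')(G, H) = Mul(H, Add(-4, H)) (Function('C')(G, H) = Mul(Add(-4, H), H) = Mul(H, Add(-4, H)))
Function('S')(q, Q) = Add(32, Mul(Q, Add(1, Mul(-1, Q)))) (Function('S')(q, Q) = Add(Mul(8, Add(-4, 8)), Mul(Q, Add(1, Mul(-1, Q)))) = Add(Mul(8, 4), Mul(Q, Add(1, Mul(-1, Q)))) = Add(32, Mul(Q, Add(1, Mul(-1, Q)))))
Mul(Add(Function('S')(-115, 52), -39313), Add(-24235, -29939)) = Mul(Add(Add(32, Mul(-1, 52, Add(-1, 52))), -39313), Add(-24235, -29939)) = Mul(Add(Add(32, Mul(-1, 52, 51)), -39313), -54174) = Mul(Add(Add(32, -2652), -39313), -54174) = Mul(Add(-2620, -39313), -54174) = Mul(-41933, -54174) = 2271678342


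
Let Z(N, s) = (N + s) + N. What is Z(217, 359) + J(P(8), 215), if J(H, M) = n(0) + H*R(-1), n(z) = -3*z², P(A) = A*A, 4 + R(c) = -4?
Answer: 281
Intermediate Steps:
R(c) = -8 (R(c) = -4 - 4 = -8)
P(A) = A²
J(H, M) = -8*H (J(H, M) = -3*0² + H*(-8) = -3*0 - 8*H = 0 - 8*H = -8*H)
Z(N, s) = s + 2*N
Z(217, 359) + J(P(8), 215) = (359 + 2*217) - 8*8² = (359 + 434) - 8*64 = 793 - 512 = 281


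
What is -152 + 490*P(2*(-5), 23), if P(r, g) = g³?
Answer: 5961678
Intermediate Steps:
-152 + 490*P(2*(-5), 23) = -152 + 490*23³ = -152 + 490*12167 = -152 + 5961830 = 5961678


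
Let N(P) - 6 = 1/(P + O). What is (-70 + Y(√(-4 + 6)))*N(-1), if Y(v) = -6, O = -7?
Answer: -893/2 ≈ -446.50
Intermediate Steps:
N(P) = 6 + 1/(-7 + P) (N(P) = 6 + 1/(P - 7) = 6 + 1/(-7 + P))
(-70 + Y(√(-4 + 6)))*N(-1) = (-70 - 6)*((-41 + 6*(-1))/(-7 - 1)) = -76*(-41 - 6)/(-8) = -(-19)*(-47)/2 = -76*47/8 = -893/2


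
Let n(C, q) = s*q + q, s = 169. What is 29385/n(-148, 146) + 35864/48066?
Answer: 230256389/119299812 ≈ 1.9301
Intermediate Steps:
n(C, q) = 170*q (n(C, q) = 169*q + q = 170*q)
29385/n(-148, 146) + 35864/48066 = 29385/((170*146)) + 35864/48066 = 29385/24820 + 35864*(1/48066) = 29385*(1/24820) + 17932/24033 = 5877/4964 + 17932/24033 = 230256389/119299812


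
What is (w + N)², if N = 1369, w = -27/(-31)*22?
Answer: 1851839089/961 ≈ 1.9270e+6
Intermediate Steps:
w = 594/31 (w = -27*(-1/31)*22 = (27/31)*22 = 594/31 ≈ 19.161)
(w + N)² = (594/31 + 1369)² = (43033/31)² = 1851839089/961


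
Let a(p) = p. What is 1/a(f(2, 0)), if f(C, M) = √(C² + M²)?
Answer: ½ ≈ 0.50000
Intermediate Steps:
1/a(f(2, 0)) = 1/(√(2² + 0²)) = 1/(√(4 + 0)) = 1/(√4) = 1/2 = ½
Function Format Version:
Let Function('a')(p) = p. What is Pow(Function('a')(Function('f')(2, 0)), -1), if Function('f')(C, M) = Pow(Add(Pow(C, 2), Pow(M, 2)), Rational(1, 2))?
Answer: Rational(1, 2) ≈ 0.50000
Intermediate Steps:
Pow(Function('a')(Function('f')(2, 0)), -1) = Pow(Pow(Add(Pow(2, 2), Pow(0, 2)), Rational(1, 2)), -1) = Pow(Pow(Add(4, 0), Rational(1, 2)), -1) = Pow(Pow(4, Rational(1, 2)), -1) = Pow(2, -1) = Rational(1, 2)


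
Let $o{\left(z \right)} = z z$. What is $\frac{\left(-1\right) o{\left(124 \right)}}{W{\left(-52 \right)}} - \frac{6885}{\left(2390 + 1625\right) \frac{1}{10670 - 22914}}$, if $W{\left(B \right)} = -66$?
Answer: $\frac{51141188}{2409} \approx 21229.0$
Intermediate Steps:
$o{\left(z \right)} = z^{2}$
$\frac{\left(-1\right) o{\left(124 \right)}}{W{\left(-52 \right)}} - \frac{6885}{\left(2390 + 1625\right) \frac{1}{10670 - 22914}} = \frac{\left(-1\right) 124^{2}}{-66} - \frac{6885}{\left(2390 + 1625\right) \frac{1}{10670 - 22914}} = \left(-1\right) 15376 \left(- \frac{1}{66}\right) - \frac{6885}{4015 \frac{1}{-12244}} = \left(-15376\right) \left(- \frac{1}{66}\right) - \frac{6885}{4015 \left(- \frac{1}{12244}\right)} = \frac{7688}{33} - \frac{6885}{- \frac{4015}{12244}} = \frac{7688}{33} - - \frac{16859988}{803} = \frac{7688}{33} + \frac{16859988}{803} = \frac{51141188}{2409}$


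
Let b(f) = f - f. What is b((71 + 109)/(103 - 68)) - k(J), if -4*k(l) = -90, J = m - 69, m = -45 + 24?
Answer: -45/2 ≈ -22.500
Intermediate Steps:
b(f) = 0
m = -21
J = -90 (J = -21 - 69 = -90)
k(l) = 45/2 (k(l) = -¼*(-90) = 45/2)
b((71 + 109)/(103 - 68)) - k(J) = 0 - 1*45/2 = 0 - 45/2 = -45/2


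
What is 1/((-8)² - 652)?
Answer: -1/588 ≈ -0.0017007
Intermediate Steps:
1/((-8)² - 652) = 1/(64 - 652) = 1/(-588) = -1/588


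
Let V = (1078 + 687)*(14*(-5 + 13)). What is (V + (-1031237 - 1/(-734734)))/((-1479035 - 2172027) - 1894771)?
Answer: 204147556279/1358237354474 ≈ 0.15030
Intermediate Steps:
V = 197680 (V = 1765*(14*8) = 1765*112 = 197680)
(V + (-1031237 - 1/(-734734)))/((-1479035 - 2172027) - 1894771) = (197680 + (-1031237 - 1/(-734734)))/((-1479035 - 2172027) - 1894771) = (197680 + (-1031237 - 1*(-1/734734)))/(-3651062 - 1894771) = (197680 + (-1031237 + 1/734734))/(-5545833) = (197680 - 757684885957/734734)*(-1/5545833) = -612442668837/734734*(-1/5545833) = 204147556279/1358237354474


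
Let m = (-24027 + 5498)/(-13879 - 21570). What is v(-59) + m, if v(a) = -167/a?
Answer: 7013194/2091491 ≈ 3.3532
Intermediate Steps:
m = 18529/35449 (m = -18529/(-35449) = -18529*(-1/35449) = 18529/35449 ≈ 0.52269)
v(-59) + m = -167/(-59) + 18529/35449 = -167*(-1/59) + 18529/35449 = 167/59 + 18529/35449 = 7013194/2091491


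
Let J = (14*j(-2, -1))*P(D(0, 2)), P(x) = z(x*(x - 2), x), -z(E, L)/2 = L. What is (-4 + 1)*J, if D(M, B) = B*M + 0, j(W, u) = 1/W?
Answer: 0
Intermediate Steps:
D(M, B) = B*M
z(E, L) = -2*L
P(x) = -2*x
J = 0 (J = (14/(-2))*(-4*0) = (14*(-1/2))*(-2*0) = -7*0 = 0)
(-4 + 1)*J = (-4 + 1)*0 = -3*0 = 0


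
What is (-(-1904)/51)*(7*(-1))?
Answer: -784/3 ≈ -261.33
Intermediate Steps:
(-(-1904)/51)*(7*(-1)) = -(-1904)/51*(-7) = -28*(-4/3)*(-7) = (112/3)*(-7) = -784/3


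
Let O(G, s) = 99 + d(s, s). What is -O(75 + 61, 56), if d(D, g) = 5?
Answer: -104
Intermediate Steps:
O(G, s) = 104 (O(G, s) = 99 + 5 = 104)
-O(75 + 61, 56) = -1*104 = -104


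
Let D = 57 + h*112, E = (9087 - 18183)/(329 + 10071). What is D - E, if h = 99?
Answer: 14489637/1300 ≈ 11146.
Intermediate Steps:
E = -1137/1300 (E = -9096/10400 = -9096*1/10400 = -1137/1300 ≈ -0.87462)
D = 11145 (D = 57 + 99*112 = 57 + 11088 = 11145)
D - E = 11145 - 1*(-1137/1300) = 11145 + 1137/1300 = 14489637/1300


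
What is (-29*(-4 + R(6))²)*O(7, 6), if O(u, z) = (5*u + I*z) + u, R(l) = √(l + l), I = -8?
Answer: 4872 - 2784*√3 ≈ 49.971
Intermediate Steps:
R(l) = √2*√l (R(l) = √(2*l) = √2*√l)
O(u, z) = -8*z + 6*u (O(u, z) = (5*u - 8*z) + u = (-8*z + 5*u) + u = -8*z + 6*u)
(-29*(-4 + R(6))²)*O(7, 6) = (-29*(-4 + √2*√6)²)*(-8*6 + 6*7) = (-29*(-4 + 2*√3)²)*(-48 + 42) = -29*(-4 + 2*√3)²*(-6) = 174*(-4 + 2*√3)²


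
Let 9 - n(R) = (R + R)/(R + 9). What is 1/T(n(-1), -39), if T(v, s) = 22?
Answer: 1/22 ≈ 0.045455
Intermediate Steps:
n(R) = 9 - 2*R/(9 + R) (n(R) = 9 - (R + R)/(R + 9) = 9 - 2*R/(9 + R))
1/T(n(-1), -39) = 1/22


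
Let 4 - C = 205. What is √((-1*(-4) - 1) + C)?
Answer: 3*I*√22 ≈ 14.071*I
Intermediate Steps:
C = -201 (C = 4 - 1*205 = 4 - 205 = -201)
√((-1*(-4) - 1) + C) = √((-1*(-4) - 1) - 201) = √((4 - 1) - 201) = √(3 - 201) = √(-198) = 3*I*√22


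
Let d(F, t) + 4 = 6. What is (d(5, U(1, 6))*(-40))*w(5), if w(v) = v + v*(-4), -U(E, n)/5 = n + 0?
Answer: 1200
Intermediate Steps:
U(E, n) = -5*n (U(E, n) = -5*(n + 0) = -5*n)
w(v) = -3*v (w(v) = v - 4*v = -3*v)
d(F, t) = 2 (d(F, t) = -4 + 6 = 2)
(d(5, U(1, 6))*(-40))*w(5) = (2*(-40))*(-3*5) = -80*(-15) = 1200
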